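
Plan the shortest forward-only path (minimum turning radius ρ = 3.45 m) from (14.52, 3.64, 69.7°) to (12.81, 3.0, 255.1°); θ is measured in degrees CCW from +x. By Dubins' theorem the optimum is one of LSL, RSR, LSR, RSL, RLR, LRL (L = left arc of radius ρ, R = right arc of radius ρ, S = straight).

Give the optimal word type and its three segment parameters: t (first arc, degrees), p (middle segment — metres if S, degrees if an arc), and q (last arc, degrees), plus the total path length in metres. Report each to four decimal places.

Let ψ = atan2(Δy, Δx) = atan2(-0.64, -1.71) = -159.4807° be the start→goal bearing.
Normalize: d = |goal − start| / ρ = 1.825842/3.45 = 0.529230, α = (θ_start − ψ) mod 360° = 229.1807° = 3.999957 rad, β = (θ_goal − ψ) mod 360° = 54.5807° = 0.952613 rad.
Common terms: sin α = -0.756775, cos α = -0.653676, sin β = 0.814932, cos β = 0.579556, cos(α−β) = -0.995562, d² = 0.280084. Work in radians in the unit-radius frame; every candidate has L = ρ·(t + p + q).
LSL: p² = 2 + d² − 2cos(α−β) + 2d(sin α − sin β) = 2.607620; p = √p² = 1.614813; φ = atan2(cos β − cos α, d + sin α − sin β) = 2.272568 rad; t = (φ − α) mod 2π = 4.555796 rad, q = (β − φ) mod 2π = 4.963230 rad → L = 3.45·(4.555796 + 1.614813 + 4.963230) = 3.45·11.133838 = 38.411742 m
RSR: p² = 2 + d² − 2cos(α−β) + 2d(sin β − sin α) = 5.934796; p = √p² = 2.436144; φ = atan2(cos α − cos β, d − sin α + sin β) = -0.530799 rad; t = (α − φ) mod 2π = 4.530757 rad, q = (φ − β) mod 2π = 4.799773 rad → L = 3.45·(4.530757 + 2.436144 + 4.799773) = 3.45·11.766674 = 40.595025 m
LSR: p² = d² − 2 + 2cos(α−β) + 2d(sin α + sin β) = -3.649482 < 0 → infeasible
RSL: p² = d² − 2 + 2cos(α−β) − 2d(sin α + sin β) = -3.772598 < 0 → infeasible
RLR: c = (6 − d² + 2cos(α−β) + 2d(sin α − sin β))/8 = 0.258151; p = 2π − arccos c = 4.973496 rad; φ = atan2(cos α − cos β, d − sin α + sin β) = -0.530799 rad; t = (α − φ + p/2) mod 2π = 0.734320 rad, q = (α − β − t + p) mod 2π = 1.003336 rad → L = 3.45·(0.734320 + 4.973496 + 1.003336) = 3.45·6.711152 = 23.153475 m
LRL: c = (6 − d² + 2cos(α−β) − 2d(sin α − sin β))/8 = 0.674048; p = 2π − arccos c = 5.452063 rad; φ = atan2(cos β − cos α, d + sin α − sin β) = 2.272568 rad; t = (φ − α + p/2) mod 2π = 0.998642 rad, q = (β − α − t + p) mod 2π = 1.406076 rad → L = 3.45·(0.998642 + 5.452063 + 1.406076) = 3.45·7.856782 = 27.105898 m
Shortest: RLR with L = 23.153475 m ≈ 23.1535 m
Convert RLR to answer units (arcs ×180/π): t = 0.734320·180/π = 42.0734°, p = 4.973496·180/π = 284.9603°, q = 1.003336·180/π = 57.4869°, L = 23.1535 m.

RLR: t = 42.0734°, p = 284.9603°, q = 57.4869°, L = 23.1535 m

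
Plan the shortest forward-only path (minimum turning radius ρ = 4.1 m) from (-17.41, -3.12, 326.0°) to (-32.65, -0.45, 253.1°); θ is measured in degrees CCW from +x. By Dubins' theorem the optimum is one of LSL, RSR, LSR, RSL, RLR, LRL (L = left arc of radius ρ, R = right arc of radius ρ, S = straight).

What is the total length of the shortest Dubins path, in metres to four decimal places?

Let ψ = atan2(Δy, Δx) = atan2(2.67, -15.24) = 170.0628° be the start→goal bearing.
Normalize: d = |goal − start| / ρ = 15.472120/4.1 = 3.773688, α = (θ_start − ψ) mod 360° = 155.9372° = 2.721617 rad, β = (θ_goal − ψ) mod 360° = 83.0372° = 1.449272 rad.
Common terms: sin α = 0.407738, cos α = -0.913099, sin β = 0.992625, cos β = 0.121225, cos(α−β) = 0.294040, d² = 14.240720. Work in radians in the unit-radius frame; every candidate has L = ρ·(t + p + q).
LSL: p² = 2 + d² − 2cos(α−β) + 2d(sin α − sin β) = 11.238276; p = √p² = 3.352354; φ = atan2(cos β − cos α, d + sin α − sin β) = 0.313654 rad; t = (φ − α) mod 2π = 3.875222 rad, q = (β − φ) mod 2π = 1.135618 rad → L = 4.1·(3.875222 + 3.352354 + 1.135618) = 4.1·8.363194 = 34.289096 m
RSR: p² = 2 + d² − 2cos(α−β) + 2d(sin β − sin α) = 20.067002; p = √p² = 4.479621; φ = atan2(cos α − cos β, d − sin α + sin β) = -0.232998 rad; t = (α − φ) mod 2π = 2.954615 rad, q = (φ − β) mod 2π = 4.600915 rad → L = 4.1·(2.954615 + 4.479621 + 4.600915) = 4.1·12.035151 = 49.344120 m
LSR: p² = d² − 2 + 2cos(α−β) + 2d(sin α + sin β) = 23.397866; p = √p² = 4.837134; φ = atan2(−cos α − cos β, d + sin α + sin β) − atan2(−2, p) = 0.543931 rad; t = (φ − α) mod 2π = 4.105499 rad, q = (φ − β) mod 2π = 5.377844 rad → L = 4.1·(4.105499 + 4.837134 + 5.377844) = 4.1·14.320477 = 58.713957 m
RSL: p² = d² − 2 + 2cos(α−β) − 2d(sin α + sin β) = 2.259735; p = √p² = 1.503242; φ = atan2(cos α + cos β, d − sin α − sin β) − atan2(2, p) = -1.248300 rad; t = (α − φ) mod 2π = 3.969917 rad, q = (β − φ) mod 2π = 2.697572 rad → L = 4.1·(3.969917 + 1.503242 + 2.697572) = 4.1·8.170730 = 33.499995 m
RLR: c = (6 − d² + 2cos(α−β) + 2d(sin α − sin β))/8 = -1.508375, |c| > 1 → infeasible
LRL: c = (6 − d² + 2cos(α−β) − 2d(sin α − sin β))/8 = -0.404785; p = 2π − arccos c = 4.295646 rad; φ = atan2(cos β − cos α, d + sin α − sin β) = 0.313654 rad; t = (φ − α + p/2) mod 2π = 6.023045 rad, q = (β − α − t + p) mod 2π = 3.283441 rad → L = 4.1·(6.023045 + 4.295646 + 3.283441) = 4.1·13.602132 = 55.768741 m
Shortest: RSL with L = 33.499995 m ≈ 33.5000 m

33.5000 m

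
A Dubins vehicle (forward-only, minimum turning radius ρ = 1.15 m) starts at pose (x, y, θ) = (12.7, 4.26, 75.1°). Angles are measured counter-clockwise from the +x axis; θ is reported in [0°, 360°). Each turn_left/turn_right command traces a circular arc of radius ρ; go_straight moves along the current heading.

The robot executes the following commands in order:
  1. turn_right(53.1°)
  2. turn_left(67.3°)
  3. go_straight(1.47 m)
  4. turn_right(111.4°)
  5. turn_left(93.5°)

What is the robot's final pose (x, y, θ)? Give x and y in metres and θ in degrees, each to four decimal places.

set_pose: (x, y, θ) = (12.7000, 4.2600, 75.1000°), ρ = 1.15
turn_right(53.1°): centre at ρ to the right, rotate −53.1° → (13.3805, 5.0306, 22.0000°)
turn_left(67.3°): centre at ρ to the left, rotate +67.3° → (14.0997, 6.0828, 89.3000°)
go_straight(1.47): x += 1.47·cos θ, y += 1.47·sin θ → (14.1176, 7.5527, 89.3000°)
turn_right(111.4°): centre at ρ to the right, rotate −111.4° → (15.7002, 8.6041, -22.1000° ≡ 337.9000°)
turn_left(93.5°): centre at ρ to the left, rotate +93.5° → (17.2228, 9.3028, 431.4000° ≡ 71.4000°)

(17.2228, 9.3028, 71.4000°)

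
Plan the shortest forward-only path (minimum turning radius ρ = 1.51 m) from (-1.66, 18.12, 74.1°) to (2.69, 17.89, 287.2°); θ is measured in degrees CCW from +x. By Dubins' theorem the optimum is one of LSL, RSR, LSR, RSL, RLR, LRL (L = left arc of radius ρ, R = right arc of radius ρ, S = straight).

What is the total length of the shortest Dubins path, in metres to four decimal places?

5.3503 m

Let ψ = atan2(Δy, Δx) = atan2(-0.23, 4.35) = -3.0266° be the start→goal bearing.
Normalize: d = |goal − start| / ρ = 4.356076/1.51 = 2.884819, α = (θ_start − ψ) mod 360° = 77.1266° = 1.346113 rad, β = (θ_goal − ψ) mod 360° = 290.2266° = 5.065410 rad.
Common terms: sin α = 0.974865, cos α = 0.222797, sin β = -0.938333, cos β = 0.345734, cos(α−β) = -0.837719, d² = 8.322179. Work in radians in the unit-radius frame; every candidate has L = ρ·(t + p + q).
LSL: p² = 2 + d² − 2cos(α−β) + 2d(sin α − sin β) = 23.036071; p = √p² = 4.799591; φ = atan2(cos β − cos α, d + sin α − sin β) = 0.025617 rad; t = (φ − α) mod 2π = 4.962689 rad, q = (β − φ) mod 2π = 5.039793 rad → L = 1.51·(4.962689 + 4.799591 + 5.039793) = 1.51·14.802073 = 22.351130 m
RSR: p² = 2 + d² − 2cos(α−β) + 2d(sin β − sin α) = 0.959162; p = √p² = 0.979368; φ = atan2(cos α − cos β, d − sin α + sin β) = -0.125859 rad; t = (α − φ) mod 2π = 1.471972 rad, q = (φ − β) mod 2π = 1.091917 rad → L = 1.51·(1.471972 + 0.979368 + 1.091917) = 1.51·3.543257 = 5.350317 m
LSR: p² = d² − 2 + 2cos(α−β) + 2d(sin α + sin β) = 4.857519; p = √p² = 2.203978; φ = atan2(−cos α − cos β, d + sin α + sin β) − atan2(−2, p) = 0.544706 rad; t = (φ − α) mod 2π = 5.481778 rad, q = (φ − β) mod 2π = 1.762481 rad → L = 1.51·(5.481778 + 2.203978 + 1.762481) = 1.51·9.448237 = 14.266838 m
RSL: p² = d² − 2 + 2cos(α−β) − 2d(sin α + sin β) = 4.435964; p = √p² = 2.106173; φ = atan2(cos α + cos β, d − sin α − sin β) − atan2(2, p) = -0.562532 rad; t = (α − φ) mod 2π = 1.908645 rad, q = (β − φ) mod 2π = 5.627942 rad → L = 1.51·(1.908645 + 2.106173 + 5.627942) = 1.51·9.642759 = 14.560567 m
RLR: c = (6 − d² + 2cos(α−β) + 2d(sin α − sin β))/8 = 0.880105; p = 2π − arccos c = 5.788472 rad; φ = atan2(cos α − cos β, d − sin α + sin β) = -0.125859 rad; t = (α − φ + p/2) mod 2π = 4.366208 rad, q = (α − β − t + p) mod 2π = 3.986153 rad → L = 1.51·(4.366208 + 5.788472 + 3.986153) = 1.51·14.140832 = 21.352657 m
LRL: c = (6 − d² + 2cos(α−β) − 2d(sin α − sin β))/8 = -1.879509, |c| > 1 → infeasible
Shortest: RSR with L = 5.350317 m ≈ 5.3503 m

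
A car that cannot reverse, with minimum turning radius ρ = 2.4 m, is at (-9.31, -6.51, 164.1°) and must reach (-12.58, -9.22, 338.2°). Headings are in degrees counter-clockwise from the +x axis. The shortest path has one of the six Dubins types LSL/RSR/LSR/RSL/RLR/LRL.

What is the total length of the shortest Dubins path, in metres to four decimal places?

11.9712 m

Let ψ = atan2(Δy, Δx) = atan2(-2.71, -3.27) = -140.3499° be the start→goal bearing.
Normalize: d = |goal − start| / ρ = 4.246999/2.4 = 1.769583, α = (θ_start − ψ) mod 360° = 304.4499° = 5.313653 rad, β = (θ_goal − ψ) mod 360° = 118.5499° = 2.069086 rad.
Common terms: sin α = -0.824621, cos α = 0.565685, sin β = 0.878401, cos β = -0.477924, cos(α−β) = -0.994703, d² = 3.131424. Work in radians in the unit-radius frame; every candidate has L = ρ·(t + p + q).
LSL: p² = 2 + d² − 2cos(α−β) + 2d(sin α − sin β) = 1.093550; p = √p² = 1.045729; φ = atan2(cos β − cos α, d + sin α − sin β) = -1.507104 rad; t = (φ − α) mod 2π = 5.745614 rad, q = (β − φ) mod 2π = 3.576189 rad → L = 2.4·(5.745614 + 1.045729 + 3.576189) = 2.4·10.367533 = 24.882079 m
RSR: p² = 2 + d² − 2cos(α−β) + 2d(sin β − sin α) = 13.148108; p = √p² = 3.626032; φ = atan2(cos α − cos β, d − sin α + sin β) = 0.291940 rad; t = (α − φ) mod 2π = 5.021713 rad, q = (φ − β) mod 2π = 4.506039 rad → L = 2.4·(5.021713 + 3.626032 + 4.506039) = 2.4·13.153784 = 31.569083 m
LSR: p² = d² − 2 + 2cos(α−β) + 2d(sin α + sin β) = -0.667646 < 0 → infeasible
RSL: p² = d² − 2 + 2cos(α−β) − 2d(sin α + sin β) = -1.048319 < 0 → infeasible
RLR: c = (6 − d² + 2cos(α−β) + 2d(sin α − sin β))/8 = -0.643514; p = 2π − arccos c = 4.013309 rad; φ = atan2(cos α − cos β, d − sin α + sin β) = 0.291940 rad; t = (α − φ + p/2) mod 2π = 0.745183 rad, q = (α − β − t + p) mod 2π = 0.229508 rad → L = 2.4·(0.745183 + 4.013309 + 0.229508) = 2.4·4.988000 = 11.971201 m
LRL: c = (6 − d² + 2cos(α−β) − 2d(sin α − sin β))/8 = 0.863306; p = 2π − arccos c = 5.754174 rad; φ = atan2(cos β − cos α, d + sin α − sin β) = -1.507104 rad; t = (φ − α + p/2) mod 2π = 2.339516 rad, q = (β − α − t + p) mod 2π = 0.170091 rad → L = 2.4·(2.339516 + 5.754174 + 0.170091) = 2.4·8.263780 = 19.833072 m
Shortest: RLR with L = 11.971201 m ≈ 11.9712 m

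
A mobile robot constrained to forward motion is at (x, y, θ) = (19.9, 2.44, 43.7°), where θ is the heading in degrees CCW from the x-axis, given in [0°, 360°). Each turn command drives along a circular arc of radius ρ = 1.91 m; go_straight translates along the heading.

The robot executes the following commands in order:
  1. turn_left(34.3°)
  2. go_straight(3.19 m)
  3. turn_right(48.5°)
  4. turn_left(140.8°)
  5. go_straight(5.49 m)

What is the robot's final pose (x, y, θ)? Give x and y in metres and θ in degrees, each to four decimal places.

set_pose: (x, y, θ) = (19.9000, 2.4400, 43.7000°), ρ = 1.91
turn_left(34.3°): centre at ρ to the left, rotate +34.3° → (20.4487, 3.4238, 78.0000°)
go_straight(3.19): x += 3.19·cos θ, y += 3.19·sin θ → (21.1119, 6.5440, 78.0000°)
turn_right(48.5°): centre at ρ to the right, rotate −48.5° → (22.0396, 7.8093, 29.5000°)
turn_left(140.8°): centre at ρ to the left, rotate +140.8° → (21.4209, 11.3544, 170.3000°)
go_straight(5.49): x += 5.49·cos θ, y += 5.49·sin θ → (16.0094, 12.2794, 170.3000°)

(16.0094, 12.2794, 170.3000°)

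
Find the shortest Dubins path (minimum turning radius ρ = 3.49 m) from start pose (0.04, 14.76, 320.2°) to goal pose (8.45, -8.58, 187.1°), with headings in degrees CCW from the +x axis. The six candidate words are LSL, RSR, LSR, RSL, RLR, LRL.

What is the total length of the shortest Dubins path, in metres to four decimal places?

Let ψ = atan2(Δy, Δx) = atan2(-23.34, 8.41) = -70.1846° be the start→goal bearing.
Normalize: d = |goal − start| / ρ = 24.808944/3.49 = 7.108580, α = (θ_start − ψ) mod 360° = 30.3846° = 0.530311 rad, β = (θ_goal − ψ) mod 360° = 257.2846° = 4.490464 rad.
Common terms: sin α = 0.505802, cos α = 0.862650, sin β = -0.975475, cos β = -0.220108, cos(α−β) = -0.683274, d² = 50.531909. Work in radians in the unit-radius frame; every candidate has L = ρ·(t + p + q).
LSL: p² = 2 + d² − 2cos(α−β) + 2d(sin α − sin β) = 74.958015; p = √p² = 8.657830; φ = atan2(cos β − cos α, d + sin α − sin β) = -0.125389 rad; t = (φ − α) mod 2π = 5.627484 rad, q = (β − φ) mod 2π = 4.615853 rad → L = 3.49·(5.627484 + 8.657830 + 4.615853) = 3.49·18.901167 = 65.965073 m
RSR: p² = 2 + d² − 2cos(α−β) + 2d(sin β − sin α) = 32.838897; p = √p² = 5.730523; φ = atan2(cos α − cos β, d − sin α + sin β) = 0.190088 rad; t = (α − φ) mod 2π = 0.340223 rad, q = (φ − β) mod 2π = 1.982810 rad → L = 3.49·(0.340223 + 5.730523 + 1.982810) = 3.49·8.053557 = 28.106912 m
LSR: p² = d² − 2 + 2cos(α−β) + 2d(sin α + sin β) = 40.487939; p = √p² = 6.363013; φ = atan2(−cos α − cos β, d + sin α + sin β) − atan2(−2, p) = 0.208055 rad; t = (φ − α) mod 2π = 5.960929 rad, q = (φ − β) mod 2π = 2.000777 rad → L = 3.49·(5.960929 + 6.363013 + 2.000777) = 3.49·14.324719 = 49.993271 m
RSL: p² = d² − 2 + 2cos(α−β) − 2d(sin α + sin β) = 53.842783; p = √p² = 7.337764; φ = atan2(cos α + cos β, d − sin α − sin β) − atan2(2, p) = -0.181514 rad; t = (α − φ) mod 2π = 0.711825 rad, q = (β − φ) mod 2π = 4.671977 rad → L = 3.49·(0.711825 + 7.337764 + 4.671977) = 3.49·12.721566 = 44.398266 m
RLR: c = (6 − d² + 2cos(α−β) + 2d(sin α − sin β))/8 = -3.104862, |c| > 1 → infeasible
LRL: c = (6 − d² + 2cos(α−β) − 2d(sin α − sin β))/8 = -8.369752, |c| > 1 → infeasible
Shortest: RSR with L = 28.106912 m ≈ 28.1069 m

28.1069 m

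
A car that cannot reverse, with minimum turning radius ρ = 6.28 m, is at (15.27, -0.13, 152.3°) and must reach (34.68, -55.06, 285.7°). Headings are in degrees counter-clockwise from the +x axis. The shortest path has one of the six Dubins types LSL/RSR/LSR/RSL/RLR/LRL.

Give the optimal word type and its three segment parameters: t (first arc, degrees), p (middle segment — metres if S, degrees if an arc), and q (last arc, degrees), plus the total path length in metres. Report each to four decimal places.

Let ψ = atan2(Δy, Δx) = atan2(-54.93, 19.41) = -70.5387° be the start→goal bearing.
Normalize: d = |goal − start| / ρ = 58.258502/6.28 = 9.276831, α = (θ_start − ψ) mod 360° = 222.8387° = 3.889269 rad, β = (θ_goal − ψ) mod 360° = 356.2387° = 6.217538 rad.
Common terms: sin α = -0.679937, cos α = -0.733271, sin β = -0.065600, cos β = 0.997846, cos(α−β) = -0.687088, d² = 86.059602. Work in radians in the unit-radius frame; every candidate has L = ρ·(t + p + q).
LSL: p² = 2 + d² − 2cos(α−β) + 2d(sin α − sin β) = 78.035585; p = √p² = 8.833775; φ = atan2(cos β − cos α, d + sin α − sin β) = 0.197242 rad; t = (φ − α) mod 2π = 2.591159 rad, q = (β − φ) mod 2π = 6.020296 rad → L = 6.28·(2.591159 + 8.833775 + 6.020296) = 6.28·17.445230 = 109.556043 m
RSR: p² = 2 + d² − 2cos(α−β) + 2d(sin β − sin α) = 100.831969; p = √p² = 10.041512; φ = atan2(cos α − cos β, d − sin α + sin β) = -0.173262 rad; t = (α − φ) mod 2π = 4.062530 rad, q = (φ − β) mod 2π = 6.175571 rad → L = 6.28·(4.062530 + 10.041512 + 6.175571) = 6.28·20.279614 = 127.355974 m
LSR: p² = d² − 2 + 2cos(α−β) + 2d(sin α + sin β) = 68.852990; p = √p² = 8.297770; φ = atan2(−cos α − cos β, d + sin α + sin β) − atan2(−2, p) = 0.205515 rad; t = (φ − α) mod 2π = 2.599431 rad, q = (φ − β) mod 2π = 0.271162 rad → L = 6.28·(2.599431 + 8.297770 + 0.271162) = 6.28·11.168364 = 70.137325 m
RSL: p² = d² − 2 + 2cos(α−β) − 2d(sin α + sin β) = 96.517864; p = √p² = 9.824351; φ = atan2(cos α + cos β, d − sin α − sin β) − atan2(2, p) = -0.174439 rad; t = (α − φ) mod 2π = 4.063708 rad, q = (β − φ) mod 2π = 0.108792 rad → L = 6.28·(4.063708 + 9.824351 + 0.108792) = 6.28·13.996850 = 87.900220 m
RLR: c = (6 − d² + 2cos(α−β) + 2d(sin α − sin β))/8 = -11.603996, |c| > 1 → infeasible
LRL: c = (6 − d² + 2cos(α−β) − 2d(sin α − sin β))/8 = -8.754448, |c| > 1 → infeasible
Shortest: LSR with L = 70.137325 m ≈ 70.1373 m
Convert LSR to answer units (arcs ×180/π): t = 2.599431·180/π = 148.9365°, p = ρ·p = 6.28·8.297770 = 52.1100 m, q = 0.271162·180/π = 15.5365°, L = 70.1373 m.

LSR: t = 148.9365°, p = 52.1100 m, q = 15.5365°, L = 70.1373 m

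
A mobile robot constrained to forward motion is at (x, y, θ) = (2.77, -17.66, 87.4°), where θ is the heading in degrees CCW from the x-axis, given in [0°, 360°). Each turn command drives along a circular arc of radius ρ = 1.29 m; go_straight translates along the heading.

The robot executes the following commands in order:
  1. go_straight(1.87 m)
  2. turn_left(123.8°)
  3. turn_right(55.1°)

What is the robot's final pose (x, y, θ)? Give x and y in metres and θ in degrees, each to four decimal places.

set_pose: (x, y, θ) = (2.7700, -17.6600, 87.4000°), ρ = 1.29
go_straight(1.87): x += 1.87·cos θ, y += 1.87·sin θ → (2.8548, -15.7919, 87.4000°)
turn_left(123.8°): centre at ρ to the left, rotate +123.8° → (0.8979, -14.6300, 211.2000°)
turn_right(55.1°): centre at ρ to the right, rotate −55.1° → (-0.2930, -14.7060, 156.1000°)

(-0.2930, -14.7060, 156.1000°)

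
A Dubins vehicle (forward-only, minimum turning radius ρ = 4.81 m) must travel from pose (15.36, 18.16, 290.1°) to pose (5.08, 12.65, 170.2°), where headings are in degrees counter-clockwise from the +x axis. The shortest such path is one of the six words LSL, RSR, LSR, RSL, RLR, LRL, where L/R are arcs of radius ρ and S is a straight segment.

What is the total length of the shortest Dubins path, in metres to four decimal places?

Let ψ = atan2(Δy, Δx) = atan2(-5.51, -10.28) = -151.8090° be the start→goal bearing.
Normalize: d = |goal − start| / ρ = 11.663554/4.81 = 2.424855, α = (θ_start − ψ) mod 360° = 81.9090° = 1.429582 rad, β = (θ_goal − ψ) mod 360° = 322.0090° = 5.620118 rad.
Common terms: sin α = 0.990046, cos α = 0.140745, sin β = -0.615537, cos β = 0.788108, cos(α−β) = -0.498488, d² = 5.879924. Work in radians in the unit-radius frame; every candidate has L = ρ·(t + p + q).
LSL: p² = 2 + d² − 2cos(α−β) + 2d(sin α − sin β) = 16.663512; p = √p² = 4.082097; φ = atan2(cos β − cos α, d + sin α − sin β) = 0.159258 rad; t = (φ − α) mod 2π = 5.012861 rad, q = (β − φ) mod 2π = 5.460860 rad → L = 4.81·(5.012861 + 4.082097 + 5.460860) = 4.81·14.555817 = 70.013482 m
RSR: p² = 2 + d² − 2cos(α−β) + 2d(sin β − sin α) = 1.090286; p = √p² = 1.044167; φ = atan2(cos α − cos β, d − sin α + sin β) = -0.668717 rad; t = (α − φ) mod 2π = 2.098299 rad, q = (φ − β) mod 2π = 6.277536 rad → L = 4.81·(2.098299 + 1.044167 + 6.277536) = 4.81·9.420003 = 45.310212 m
LSR: p² = d² − 2 + 2cos(α−β) + 2d(sin α + sin β) = 4.699207; p = √p² = 2.167765; φ = atan2(−cos α − cos β, d + sin α + sin β) − atan2(−2, p) = 0.424789 rad; t = (φ − α) mod 2π = 5.278392 rad, q = (φ − β) mod 2π = 1.087857 rad → L = 4.81·(5.278392 + 2.167765 + 1.087857) = 4.81·8.534014 = 41.048608 m
RSL: p² = d² − 2 + 2cos(α−β) − 2d(sin α + sin β) = 1.066689; p = √p² = 1.032806; φ = atan2(cos α + cos β, d − sin α − sin β) − atan2(2, p) = -0.668748 rad; t = (α − φ) mod 2π = 2.098330 rad, q = (β − φ) mod 2π = 0.005681 rad → L = 4.81·(2.098330 + 1.032806 + 0.005681) = 4.81·3.136817 = 15.088091 m
RLR: c = (6 − d² + 2cos(α−β) + 2d(sin α − sin β))/8 = 0.863714; p = 2π − arccos c = 5.754983 rad; φ = atan2(cos α − cos β, d − sin α + sin β) = -0.668717 rad; t = (α − φ + p/2) mod 2π = 4.975791 rad, q = (α − β − t + p) mod 2π = 2.871842 rad → L = 4.81·(4.975791 + 5.754983 + 2.871842) = 4.81·13.602615 = 65.428578 m
LRL: c = (6 − d² + 2cos(α−β) − 2d(sin α − sin β))/8 = -1.082939, |c| > 1 → infeasible
Shortest: RSL with L = 15.088091 m ≈ 15.0881 m

15.0881 m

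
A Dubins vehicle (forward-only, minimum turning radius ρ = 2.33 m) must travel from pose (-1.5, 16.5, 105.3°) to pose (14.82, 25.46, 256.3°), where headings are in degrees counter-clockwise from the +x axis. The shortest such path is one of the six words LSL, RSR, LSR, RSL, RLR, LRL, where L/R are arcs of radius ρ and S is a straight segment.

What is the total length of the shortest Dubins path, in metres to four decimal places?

23.2846 m

Let ψ = atan2(Δy, Δx) = atan2(8.96, 16.32) = 28.7676° be the start→goal bearing.
Normalize: d = |goal − start| / ρ = 18.617841/2.33 = 7.990490, α = (θ_start − ψ) mod 360° = 76.5324° = 1.335742 rad, β = (θ_goal − ψ) mod 360° = 227.5324° = 3.971189 rad.
Common terms: sin α = 0.972502, cos α = 0.232896, sin β = -0.737659, cos β = -0.675174, cos(α−β) = -0.874620, d² = 63.847925. Work in radians in the unit-radius frame; every candidate has L = ρ·(t + p + q).
LSL: p² = 2 + d² − 2cos(α−β) + 2d(sin α − sin β) = 94.927200; p = √p² = 9.743059; φ = atan2(cos β − cos α, d + sin α − sin β) = -0.093337 rad; t = (φ − α) mod 2π = 4.854107 rad, q = (β − φ) mod 2π = 4.064526 rad → L = 2.33·(4.854107 + 9.743059 + 4.064526) = 2.33·18.661692 = 43.481741 m
RSR: p² = 2 + d² − 2cos(α−β) + 2d(sin β − sin α) = 40.267129; p = √p² = 6.345639; φ = atan2(cos α − cos β, d − sin α + sin β) = 0.143594 rad; t = (α − φ) mod 2π = 1.192147 rad, q = (φ − β) mod 2π = 2.455591 rad → L = 2.33·(1.192147 + 6.345639 + 2.455591) = 2.33·9.993377 = 23.284568 m
LSR: p² = d² − 2 + 2cos(α−β) + 2d(sin α + sin β) = 63.851705; p = √p² = 7.990726; φ = atan2(−cos α − cos β, d + sin α + sin β) − atan2(−2, p) = 0.298970 rad; t = (φ − α) mod 2π = 5.246414 rad, q = (φ − β) mod 2π = 2.610967 rad → L = 2.33·(5.246414 + 7.990726 + 2.610967) = 2.33·15.848107 = 36.926089 m
RSL: p² = d² − 2 + 2cos(α−β) − 2d(sin α + sin β) = 56.345666; p = √p² = 7.506375; φ = atan2(cos α + cos β, d − sin α − sin β) − atan2(2, p) = -0.317356 rad; t = (α − φ) mod 2π = 1.653097 rad, q = (β − φ) mod 2π = 4.288544 rad → L = 2.33·(1.653097 + 7.506375 + 4.288544) = 2.33·13.448017 = 31.333879 m
RLR: c = (6 − d² + 2cos(α−β) + 2d(sin α − sin β))/8 = -4.033391, |c| > 1 → infeasible
LRL: c = (6 − d² + 2cos(α−β) − 2d(sin α − sin β))/8 = -10.865900, |c| > 1 → infeasible
Shortest: RSR with L = 23.284568 m ≈ 23.2846 m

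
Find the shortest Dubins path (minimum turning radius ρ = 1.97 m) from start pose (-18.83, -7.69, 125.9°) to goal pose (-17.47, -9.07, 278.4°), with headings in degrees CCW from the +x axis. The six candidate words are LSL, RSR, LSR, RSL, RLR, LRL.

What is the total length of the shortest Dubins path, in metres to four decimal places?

Let ψ = atan2(Δy, Δx) = atan2(-1.38, 1.36) = -45.4182° be the start→goal bearing.
Normalize: d = |goal − start| / ρ = 1.937524/1.97 = 0.983515, α = (θ_start − ψ) mod 360° = 171.3182° = 2.990067 rad, β = (θ_goal − ψ) mod 360° = 323.8182° = 5.651694 rad.
Common terms: sin α = 0.150947, cos α = -0.988542, sin β = -0.590349, cos β = 0.807148, cos(α−β) = -0.887011, d² = 0.967301. Work in radians in the unit-radius frame; every candidate has L = ρ·(t + p + q).
LSL: p² = 2 + d² − 2cos(α−β) + 2d(sin α − sin β) = 6.199474; p = √p² = 2.489874; φ = atan2(cos β − cos α, d + sin α − sin β) = 0.805529 rad; t = (φ − α) mod 2π = 4.098647 rad, q = (β − φ) mod 2π = 4.846165 rad → L = 1.97·(4.098647 + 2.489874 + 4.846165) = 1.97·11.434687 = 22.526333 m
RSR: p² = 2 + d² − 2cos(α−β) + 2d(sin β − sin α) = 3.283172; p = √p² = 1.811953; φ = atan2(cos α − cos β, d − sin α + sin β) = -1.436717 rad; t = (α − φ) mod 2π = 4.426783 rad, q = (φ − β) mod 2π = 5.477960 rad → L = 1.97·(4.426783 + 1.811953 + 5.477960) = 1.97·11.716696 = 23.081891 m
LSR: p² = d² − 2 + 2cos(α−β) + 2d(sin α + sin β) = -3.671038 < 0 → infeasible
RSL: p² = d² − 2 + 2cos(α−β) − 2d(sin α + sin β) = -1.942402 < 0 → infeasible
RLR: c = (6 − d² + 2cos(α−β) + 2d(sin α − sin β))/8 = 0.589603; p = 2π − arccos c = 5.342957 rad; φ = atan2(cos α − cos β, d − sin α + sin β) = -1.436717 rad; t = (α − φ + p/2) mod 2π = 0.815076 rad, q = (α − β − t + p) mod 2π = 1.866253 rad → L = 1.97·(0.815076 + 5.342957 + 1.866253) = 1.97·8.024286 = 15.807844 m
LRL: c = (6 − d² + 2cos(α−β) − 2d(sin α − sin β))/8 = 0.225066; p = 2π − arccos c = 4.939400 rad; φ = atan2(cos β − cos α, d + sin α − sin β) = 0.805529 rad; t = (φ − α + p/2) mod 2π = 0.285162 rad, q = (β − α − t + p) mod 2π = 1.032680 rad → L = 1.97·(0.285162 + 4.939400 + 1.032680) = 1.97·6.257241 = 12.326764 m
Shortest: LRL with L = 12.326764 m ≈ 12.3268 m

12.3268 m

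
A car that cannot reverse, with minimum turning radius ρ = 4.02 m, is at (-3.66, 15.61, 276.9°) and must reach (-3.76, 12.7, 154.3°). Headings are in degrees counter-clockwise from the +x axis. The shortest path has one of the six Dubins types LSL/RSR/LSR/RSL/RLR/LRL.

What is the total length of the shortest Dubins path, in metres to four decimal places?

Let ψ = atan2(Δy, Δx) = atan2(-2.91, -0.10) = -91.9682° be the start→goal bearing.
Normalize: d = |goal − start| / ρ = 2.911718/4.02 = 0.724308, α = (θ_start − ψ) mod 360° = 8.8682° = 0.154778 rad, β = (θ_goal − ψ) mod 360° = 246.2682° = 4.298190 rad.
Common terms: sin α = 0.154161, cos α = 0.988046, sin β = -0.915439, cos β = -0.402457, cos(α−β) = -0.538771, d² = 0.524622. Work in radians in the unit-radius frame; every candidate has L = ρ·(t + p + q).
LSL: p² = 2 + d² − 2cos(α−β) + 2d(sin α − sin β) = 5.151603; p = √p² = 2.269714; φ = atan2(cos β − cos α, d + sin α − sin β) = -0.659388 rad; t = (φ − α) mod 2π = 5.469019 rad, q = (β − φ) mod 2π = 4.957578 rad → L = 4.02·(5.469019 + 2.269714 + 4.957578) = 4.02·12.696311 = 51.039171 m
RSR: p² = 2 + d² − 2cos(α−β) + 2d(sin β − sin α) = 2.052724; p = √p² = 1.432733; φ = atan2(cos α − cos β, d − sin α + sin β) = 1.814195 rad; t = (α − φ) mod 2π = 4.623769 rad, q = (φ − β) mod 2π = 3.799190 rad → L = 4.02·(4.623769 + 1.432733 + 3.799190) = 4.02·9.855692 = 39.619882 m
LSR: p² = d² − 2 + 2cos(α−β) + 2d(sin α + sin β) = -3.655719 < 0 → infeasible
RSL: p² = d² − 2 + 2cos(α−β) − 2d(sin α + sin β) = -1.450121 < 0 → infeasible
RLR: c = (6 − d² + 2cos(α−β) + 2d(sin α − sin β))/8 = 0.743410; p = 2π − arccos c = 5.550543 rad; φ = atan2(cos α − cos β, d − sin α + sin β) = 1.814195 rad; t = (α − φ + p/2) mod 2π = 1.115855 rad, q = (α − β − t + p) mod 2π = 0.291276 rad → L = 4.02·(1.115855 + 5.550543 + 0.291276) = 4.02·6.957674 = 27.969849 m
LRL: c = (6 − d² + 2cos(α−β) − 2d(sin α − sin β))/8 = 0.356050; p = 2π − arccos c = 5.076426 rad; φ = atan2(cos β − cos α, d + sin α − sin β) = -0.659388 rad; t = (φ − α + p/2) mod 2π = 1.724047 rad, q = (β − α − t + p) mod 2π = 1.212606 rad → L = 4.02·(1.724047 + 5.076426 + 1.212606) = 4.02·8.013078 = 32.212575 m
Shortest: RLR with L = 27.969849 m ≈ 27.9698 m

27.9698 m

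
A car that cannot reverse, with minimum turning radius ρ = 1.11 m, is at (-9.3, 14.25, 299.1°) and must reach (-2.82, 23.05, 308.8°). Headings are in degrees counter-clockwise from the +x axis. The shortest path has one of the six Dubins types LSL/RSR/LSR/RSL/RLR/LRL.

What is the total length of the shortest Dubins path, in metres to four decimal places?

13.5924 m

Let ψ = atan2(Δy, Δx) = atan2(8.80, 6.48) = 53.6334° be the start→goal bearing.
Normalize: d = |goal − start| / ρ = 10.928422/1.11 = 9.845425, α = (θ_start − ψ) mod 360° = 245.4666° = 4.284200 rad, β = (θ_goal − ψ) mod 360° = 255.1666° = 4.453497 rad.
Common terms: sin α = -0.909719, cos α = -0.415224, sin β = -0.966674, cos β = -0.256010, cos(α−β) = 0.985703, d² = 96.932392. Work in radians in the unit-radius frame; every candidate has L = ρ·(t + p + q).
LSL: p² = 2 + d² − 2cos(α−β) + 2d(sin α − sin β) = 98.082477; p = √p² = 9.903660; φ = atan2(cos β − cos α, d + sin α − sin β) = 0.016077 rad; t = (φ − α) mod 2π = 2.015062 rad, q = (β − φ) mod 2π = 4.437420 rad → L = 1.11·(2.015062 + 9.903660 + 4.437420) = 1.11·16.356142 = 18.155318 m
RSR: p² = 2 + d² − 2cos(α−β) + 2d(sin β − sin α) = 95.839493; p = √p² = 9.789765; φ = atan2(cos α − cos β, d − sin α + sin β) = -0.016264 rad; t = (α − φ) mod 2π = 4.300464 rad, q = (φ − β) mod 2π = 1.813424 rad → L = 1.11·(4.300464 + 9.789765 + 1.813424) = 1.11·15.903653 = 17.653055 m
LSR: p² = d² − 2 + 2cos(α−β) + 2d(sin α + sin β) = 59.956017; p = √p² = 7.743127; φ = atan2(−cos α − cos β, d + sin α + sin β) − atan2(−2, p) = 0.336801 rad; t = (φ − α) mod 2π = 2.335786 rad, q = (φ − β) mod 2π = 2.166489 rad → L = 1.11·(2.335786 + 7.743127 + 2.166489) = 1.11·12.245403 = 13.592397 m
RSL: p² = d² − 2 + 2cos(α−β) − 2d(sin α + sin β) = 133.851581; p = √p² = 11.569424; φ = atan2(cos α + cos β, d − sin α − sin β) − atan2(2, p) = -0.228379 rad; t = (α − φ) mod 2π = 4.512579 rad, q = (β − φ) mod 2π = 4.681876 rad → L = 1.11·(4.512579 + 11.569424 + 4.681876) = 1.11·20.763879 = 23.047906 m
RLR: c = (6 − d² + 2cos(α−β) + 2d(sin α − sin β))/8 = -10.979937, |c| > 1 → infeasible
LRL: c = (6 − d² + 2cos(α−β) − 2d(sin α − sin β))/8 = -11.260310, |c| > 1 → infeasible
Shortest: LSR with L = 13.592397 m ≈ 13.5924 m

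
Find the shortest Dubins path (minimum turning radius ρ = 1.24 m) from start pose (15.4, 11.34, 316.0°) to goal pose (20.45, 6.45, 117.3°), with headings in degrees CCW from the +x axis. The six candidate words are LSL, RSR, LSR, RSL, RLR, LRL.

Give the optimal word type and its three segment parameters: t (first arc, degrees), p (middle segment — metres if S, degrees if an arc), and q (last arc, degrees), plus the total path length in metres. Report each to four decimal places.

Let ψ = atan2(Δy, Δx) = atan2(-4.89, 5.05) = -44.0778° be the start→goal bearing.
Normalize: d = |goal − start| / ρ = 7.029552/1.24 = 5.668993, α = (θ_start − ψ) mod 360° = 0.0778° = 0.001358 rad, β = (θ_goal − ψ) mod 360° = 161.3778° = 2.816574 rad.
Common terms: sin α = 0.001358, cos α = 0.999999, sin β = 0.319326, cos β = -0.947645, cos(α−β) = -0.947210, d² = 32.137487. Work in radians in the unit-radius frame; every candidate has L = ρ·(t + p + q).
LSL: p² = 2 + d² − 2cos(α−β) + 2d(sin α − sin β) = 32.426788; p = √p² = 5.694452; φ = atan2(cos β − cos α, d + sin α − sin β) = -0.349071 rad; t = (φ − α) mod 2π = 5.932756 rad, q = (β − φ) mod 2π = 3.165645 rad → L = 1.24·(5.932756 + 5.694452 + 3.165645) = 1.24·14.792854 = 18.343139 m
RSR: p² = 2 + d² − 2cos(α−β) + 2d(sin β − sin α) = 39.637027; p = √p² = 6.295794; φ = atan2(cos α − cos β, d − sin α + sin β) = 0.314516 rad; t = (α − φ) mod 2π = 5.970027 rad, q = (φ − β) mod 2π = 3.781127 rad → L = 1.24·(5.970027 + 6.295794 + 3.781127) = 1.24·16.046949 = 19.898217 m
LSR: p² = d² − 2 + 2cos(α−β) + 2d(sin α + sin β) = 31.878982; p = √p² = 5.646148; φ = atan2(−cos α − cos β, d + sin α + sin β) − atan2(−2, p) = 0.331692 rad; t = (φ − α) mod 2π = 0.330334 rad, q = (φ − β) mod 2π = 3.798303 rad → L = 1.24·(0.330334 + 5.646148 + 3.798303) = 1.24·9.774785 = 12.120733 m
RSL: p² = d² − 2 + 2cos(α−β) − 2d(sin α + sin β) = 24.607151; p = √p² = 4.960560; φ = atan2(cos α + cos β, d − sin α − sin β) − atan2(2, p) = -0.373456 rad; t = (α − φ) mod 2π = 0.374815 rad, q = (β − φ) mod 2π = 3.190031 rad → L = 1.24·(0.374815 + 4.960560 + 3.190031) = 1.24·8.525405 = 10.571502 m
RLR: c = (6 − d² + 2cos(α−β) + 2d(sin α − sin β))/8 = -3.954628, |c| > 1 → infeasible
LRL: c = (6 − d² + 2cos(α−β) − 2d(sin α − sin β))/8 = -3.053349, |c| > 1 → infeasible
Shortest: RSL with L = 10.571502 m ≈ 10.5715 m
Convert RSL to answer units (arcs ×180/π): t = 0.374815·180/π = 21.4753°, p = ρ·p = 1.24·4.960560 = 6.1511 m, q = 3.190031·180/π = 182.7753°, L = 10.5715 m.

RSL: t = 21.4753°, p = 6.1511 m, q = 182.7753°, L = 10.5715 m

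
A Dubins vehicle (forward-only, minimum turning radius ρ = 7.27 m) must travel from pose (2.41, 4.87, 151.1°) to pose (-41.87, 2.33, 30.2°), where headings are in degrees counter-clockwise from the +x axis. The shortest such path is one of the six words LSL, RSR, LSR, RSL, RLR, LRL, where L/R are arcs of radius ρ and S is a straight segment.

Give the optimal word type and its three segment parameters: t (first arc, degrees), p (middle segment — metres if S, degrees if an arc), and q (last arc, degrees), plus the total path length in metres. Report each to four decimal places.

Let ψ = atan2(Δy, Δx) = atan2(-2.54, -44.28) = -176.7170° be the start→goal bearing.
Normalize: d = |goal − start| / ρ = 44.352790/7.27 = 6.100796, α = (θ_start − ψ) mod 360° = 327.8170° = 5.721486 rad, β = (θ_goal − ψ) mod 360° = 206.9170° = 3.611383 rad.
Common terms: sin α = -0.532625, cos α = 0.846351, sin β = -0.452699, cos β = -0.891663, cos(α−β) = -0.513541, d² = 37.219717. Work in radians in the unit-radius frame; every candidate has L = ρ·(t + p + q).
LSL: p² = 2 + d² − 2cos(α−β) + 2d(sin α − sin β) = 39.271571; p = √p² = 6.266703; φ = atan2(cos β − cos α, d + sin α − sin β) = -0.281026 rad; t = (φ − α) mod 2π = 0.280674 rad, q = (β − φ) mod 2π = 3.892408 rad → L = 7.27·(0.280674 + 6.266703 + 3.892408) = 7.27·10.439786 = 75.897241 m
RSR: p² = 2 + d² − 2cos(α−β) + 2d(sin β − sin α) = 41.222029; p = √p² = 6.420438; φ = atan2(cos α − cos β, d − sin α + sin β) = 0.274120 rad; t = (α − φ) mod 2π = 5.447365 rad, q = (φ − β) mod 2π = 2.945923 rad → L = 7.27·(5.447365 + 6.420438 + 2.945923) = 7.27·14.813727 = 107.695794 m
LSR: p² = d² − 2 + 2cos(α−β) + 2d(sin α + sin β) = 22.170107; p = √p² = 4.708514; φ = atan2(−cos α − cos β, d + sin α + sin β) − atan2(−2, p) = 0.410527 rad; t = (φ − α) mod 2π = 0.972227 rad, q = (φ − β) mod 2π = 3.082330 rad → L = 7.27·(0.972227 + 4.708514 + 3.082330) = 7.27·8.763071 = 63.707524 m
RSL: p² = d² − 2 + 2cos(α−β) − 2d(sin α + sin β) = 46.215163; p = √p² = 6.798173; φ = atan2(cos α + cos β, d − sin α − sin β) − atan2(2, p) = -0.292519 rad; t = (α − φ) mod 2π = 6.014004 rad, q = (β − φ) mod 2π = 3.903901 rad → L = 7.27·(6.014004 + 6.798173 + 3.903901) = 7.27·16.716079 = 121.525895 m
RLR: c = (6 − d² + 2cos(α−β) + 2d(sin α − sin β))/8 = -4.152754, |c| > 1 → infeasible
LRL: c = (6 − d² + 2cos(α−β) − 2d(sin α − sin β))/8 = -3.908946, |c| > 1 → infeasible
Shortest: LSR with L = 63.707524 m ≈ 63.7075 m
Convert LSR to answer units (arcs ×180/π): t = 0.972227·180/π = 55.7045°, p = ρ·p = 7.27·4.708514 = 34.2309 m, q = 3.082330·180/π = 176.6045°, L = 63.7075 m.

LSR: t = 55.7045°, p = 34.2309 m, q = 176.6045°, L = 63.7075 m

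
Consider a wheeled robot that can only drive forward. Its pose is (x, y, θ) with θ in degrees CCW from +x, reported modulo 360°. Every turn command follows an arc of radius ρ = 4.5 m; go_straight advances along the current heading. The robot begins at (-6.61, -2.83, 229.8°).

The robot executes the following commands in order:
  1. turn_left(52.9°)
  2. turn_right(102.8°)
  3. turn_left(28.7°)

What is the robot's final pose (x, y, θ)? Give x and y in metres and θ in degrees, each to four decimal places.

(-14.1226, -12.7622, 208.6000°)

set_pose: (x, y, θ) = (-6.6100, -2.8300, 229.8000°), ρ = 4.5
turn_left(52.9°): centre at ρ to the left, rotate +52.9° → (-7.5628, -6.7239, 282.7000°)
turn_right(102.8°): centre at ρ to the right, rotate −102.8° → (-11.9606, -12.2132, 179.9000°)
turn_left(28.7°): centre at ρ to the left, rotate +28.7° → (-14.1226, -12.7622, 208.6000°)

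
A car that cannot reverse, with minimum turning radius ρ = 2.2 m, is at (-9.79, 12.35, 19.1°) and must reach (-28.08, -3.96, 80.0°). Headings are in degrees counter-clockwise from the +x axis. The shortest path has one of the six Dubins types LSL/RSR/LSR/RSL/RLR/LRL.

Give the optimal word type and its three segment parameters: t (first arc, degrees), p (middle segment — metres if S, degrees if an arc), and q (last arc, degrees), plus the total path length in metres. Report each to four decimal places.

Let ψ = atan2(Δy, Δx) = atan2(-16.31, -18.29) = -138.2752° be the start→goal bearing.
Normalize: d = |goal − start| / ρ = 24.505922/2.2 = 11.139055, α = (θ_start − ψ) mod 360° = 157.3752° = 2.746715 rad, β = (θ_goal − ψ) mod 360° = 218.2752° = 3.809621 rad.
Common terms: sin α = 0.384695, cos α = -0.923044, sin β = -0.619439, cos β = -0.785045, cos(α−β) = 0.486335, d² = 124.078554. Work in radians in the unit-radius frame; every candidate has L = ρ·(t + p + q).
LSL: p² = 2 + d² − 2cos(α−β) + 2d(sin α − sin β) = 147.476095; p = √p² = 12.143974; φ = atan2(cos β − cos α, d + sin α − sin β) = 0.011364 rad; t = (φ − α) mod 2π = 3.547834 rad, q = (β − φ) mod 2π = 3.798257 rad → L = 2.2·(3.547834 + 12.143974 + 3.798257) = 2.2·19.490064 = 42.878142 m
RSR: p² = 2 + d² − 2cos(α−β) + 2d(sin β − sin α) = 102.735671; p = √p² = 10.135861; φ = atan2(cos α − cos β, d − sin α + sin β) = -0.013615 rad; t = (α − φ) mod 2π = 2.760331 rad, q = (φ − β) mod 2π = 2.459949 rad → L = 2.2·(2.760331 + 10.135861 + 2.459949) = 2.2·15.356140 = 33.783509 m
LSR: p² = d² − 2 + 2cos(α−β) + 2d(sin α + sin β) = 117.821560; p = √p² = 10.854564; φ = atan2(−cos α − cos β, d + sin α + sin β) − atan2(−2, p) = 0.337591 rad; t = (φ − α) mod 2π = 3.874061 rad, q = (φ − β) mod 2π = 2.811156 rad → L = 2.2·(3.874061 + 10.854564 + 2.811156) = 2.2·17.539781 = 38.587518 m
RSL: p² = d² − 2 + 2cos(α−β) − 2d(sin α + sin β) = 128.280889; p = √p² = 11.326115; φ = atan2(cos α + cos β, d − sin α − sin β) − atan2(2, p) = -0.323845 rad; t = (α − φ) mod 2π = 3.070560 rad, q = (β − φ) mod 2π = 4.133466 rad → L = 2.2·(3.070560 + 11.326115 + 4.133466) = 2.2·18.530141 = 40.766311 m
RLR: c = (6 − d² + 2cos(α−β) + 2d(sin α − sin β))/8 = -11.841959, |c| > 1 → infeasible
LRL: c = (6 − d² + 2cos(α−β) − 2d(sin α − sin β))/8 = -17.434512, |c| > 1 → infeasible
Shortest: RSR with L = 33.783509 m ≈ 33.7835 m
Convert RSR to answer units (arcs ×180/π): t = 2.760331·180/π = 158.1553°, p = ρ·p = 2.2·10.135861 = 22.2989 m, q = 2.459949·180/π = 140.9447°, L = 33.7835 m.

RSR: t = 158.1553°, p = 22.2989 m, q = 140.9447°, L = 33.7835 m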